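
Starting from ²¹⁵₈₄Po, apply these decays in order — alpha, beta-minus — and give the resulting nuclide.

Start: (A, Z) = (215, 84).
After α: (211, 82).
After β⁻: (211, 83).
Z = 83 is bismuth.

Bi-211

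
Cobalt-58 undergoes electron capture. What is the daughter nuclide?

Electron capture: mass number changes by +0, atomic number by -1.
A: 58 = 58; Z: 27 − 1 = 26.
Z = 26 is iron, so the daughter is iron-58.

Fe-58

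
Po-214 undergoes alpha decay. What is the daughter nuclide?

Alpha decay: mass number changes by -4, atomic number by -2.
A: 214 − 4 = 210; Z: 84 − 2 = 82.
Z = 82 is lead, so the daughter is Pb-210.

Pb-210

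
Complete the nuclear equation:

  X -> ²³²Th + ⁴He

U-236

Conserve mass number: A = 232 + 4, so A = 236.
Conserve atomic number: Z = 90 + 2, so Z = 92.
Z = 92 is uranium, so the species is ²³⁶U.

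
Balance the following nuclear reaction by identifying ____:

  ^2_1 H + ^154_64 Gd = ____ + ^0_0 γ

Conserve mass number: 2 + 154 = A + 0, so A = 156.
Conserve atomic number: 1 + 64 = Z + 0, so Z = 65.
Z = 65 is terbium, so the species is ^156_65 Tb.

Tb-156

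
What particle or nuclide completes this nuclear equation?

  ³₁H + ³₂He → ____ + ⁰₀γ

Li-6

Conserve mass number: 3 + 3 = A + 0, so A = 6.
Conserve atomic number: 1 + 2 = Z + 0, so Z = 3.
Z = 3 is lithium, so the species is ⁶₃Li.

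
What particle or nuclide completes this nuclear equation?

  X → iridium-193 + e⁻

Os-193

Conserve mass number: A = 193 + 0, so A = 193.
Conserve atomic number: Z = 77 − 1, so Z = 76.
Z = 76 is osmium, so the species is osmium-193.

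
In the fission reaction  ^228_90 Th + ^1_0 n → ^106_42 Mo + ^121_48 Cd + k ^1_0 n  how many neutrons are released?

2

Conserve mass number: 229 = 106 + 121 + k, so k = 229 − 227 = 2.
Check atomic number: 90 = 42 + 48 + 0 = 90. ✓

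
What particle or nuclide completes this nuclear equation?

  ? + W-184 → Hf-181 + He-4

Conserve mass number: A + 184 = 181 + 4, so A = 1.
Conserve atomic number: Z + 74 = 72 + 2, so Z = 0.
A = 1 and Z = 0 is n — a neutron.

neutron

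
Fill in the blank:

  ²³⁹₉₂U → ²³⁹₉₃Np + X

beta-minus particle

Conserve mass number: 239 = 239 + A, so A = 0.
Conserve atomic number: 92 = 93 + Z, so Z = -1.
A = 0 and Z = -1 is ⁰₋₁e — a beta-minus particle.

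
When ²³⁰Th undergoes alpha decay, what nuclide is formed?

Alpha decay: mass number changes by -4, atomic number by -2.
A: 230 − 4 = 226; Z: 90 − 2 = 88.
Z = 88 is radium, so the daughter is ²²⁶Ra.

Ra-226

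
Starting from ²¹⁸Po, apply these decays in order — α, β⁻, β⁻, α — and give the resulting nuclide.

Pb-210

Start: (A, Z) = (218, 84).
After α: (214, 82).
After β⁻: (214, 83).
After β⁻: (214, 84).
After α: (210, 82).
Z = 82 is lead.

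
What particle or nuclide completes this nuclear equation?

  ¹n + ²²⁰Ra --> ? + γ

Ra-221

Conserve mass number: 1 + 220 = A + 0, so A = 221.
Conserve atomic number: 0 + 88 = Z + 0, so Z = 88.
Z = 88 is radium, so the species is ²²¹Ra.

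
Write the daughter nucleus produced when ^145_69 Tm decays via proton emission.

Proton emission: mass number changes by -1, atomic number by -1.
A: 145 − 1 = 144; Z: 69 − 1 = 68.
Z = 68 is erbium, so the daughter is ^144_68 Er.

Er-144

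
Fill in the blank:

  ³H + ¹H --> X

He-4

Conserve mass number: 3 + 1 = A, so A = 4.
Conserve atomic number: 1 + 1 = Z, so Z = 2.
A = 4 and Z = 2 is ⁴He — an alpha particle.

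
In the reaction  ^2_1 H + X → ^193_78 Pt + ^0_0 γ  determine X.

Ir-191

Conserve mass number: 2 + A = 193 + 0, so A = 191.
Conserve atomic number: 1 + Z = 78 + 0, so Z = 77.
Z = 77 is iridium, so the species is ^191_77 Ir.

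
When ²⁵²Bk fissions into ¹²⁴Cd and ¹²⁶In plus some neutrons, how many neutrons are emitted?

2

Conserve mass number: 252 = 124 + 126 + k, so k = 252 − 250 = 2.
Check atomic number: 97 = 48 + 49 + 0 = 97. ✓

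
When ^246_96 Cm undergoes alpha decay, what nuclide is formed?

Alpha decay: mass number changes by -4, atomic number by -2.
A: 246 − 4 = 242; Z: 96 − 2 = 94.
Z = 94 is plutonium, so the daughter is ^242_94 Pu.

Pu-242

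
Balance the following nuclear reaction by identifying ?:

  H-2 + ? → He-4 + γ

deuteron

Conserve mass number: 2 + A = 4 + 0, so A = 2.
Conserve atomic number: 1 + Z = 2 + 0, so Z = 1.
A = 2 and Z = 1 is H-2 — a deuteron.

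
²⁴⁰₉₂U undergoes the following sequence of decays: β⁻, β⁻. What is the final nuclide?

Start: (A, Z) = (240, 92).
After β⁻: (240, 93).
After β⁻: (240, 94).
Z = 94 is plutonium.

Pu-240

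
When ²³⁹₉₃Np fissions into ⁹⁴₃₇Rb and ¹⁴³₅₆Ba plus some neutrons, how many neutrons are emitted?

2

Conserve mass number: 239 = 94 + 143 + k, so k = 239 − 237 = 2.
Check atomic number: 93 = 37 + 56 + 0 = 93. ✓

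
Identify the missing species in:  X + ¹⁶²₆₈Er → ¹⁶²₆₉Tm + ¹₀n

proton

Conserve mass number: A + 162 = 162 + 1, so A = 1.
Conserve atomic number: Z + 68 = 69 + 0, so Z = 1.
A = 1 and Z = 1 is ¹₁H — a proton.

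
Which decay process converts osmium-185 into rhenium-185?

beta-plus decay or electron capture

ΔA = 185 − 185 = 0; ΔZ = 75 − 76 = -1.
A is unchanged and Z drops by 1 — a proton has become a neutron (β⁺ emission or electron capture).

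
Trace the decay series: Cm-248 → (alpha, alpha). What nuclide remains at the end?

Start: (A, Z) = (248, 96).
After α: (244, 94).
After α: (240, 92).
Z = 92 is uranium.

U-240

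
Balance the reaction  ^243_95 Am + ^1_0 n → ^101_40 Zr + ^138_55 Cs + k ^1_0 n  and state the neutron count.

Conserve mass number: 244 = 101 + 138 + k, so k = 244 − 239 = 5.
Check atomic number: 95 = 40 + 55 + 0 = 95. ✓

5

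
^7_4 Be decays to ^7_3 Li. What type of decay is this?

ΔA = 7 − 7 = 0; ΔZ = 3 − 4 = -1.
A is unchanged and Z drops by 1 — a proton has become a neutron (β⁺ emission or electron capture).

beta-plus decay or electron capture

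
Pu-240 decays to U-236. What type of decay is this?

alpha decay

ΔA = 236 − 240 = -4; ΔZ = 92 − 94 = -2.
A drops by 4 and Z drops by 2 — the signature of alpha emission.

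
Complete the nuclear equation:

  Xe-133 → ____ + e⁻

Cs-133

Conserve mass number: 133 = A + 0, so A = 133.
Conserve atomic number: 54 = Z − 1, so Z = 55.
Z = 55 is caesium, so the species is Cs-133.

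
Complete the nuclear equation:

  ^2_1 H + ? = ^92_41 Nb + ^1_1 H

Nb-91

Conserve mass number: 2 + A = 92 + 1, so A = 91.
Conserve atomic number: 1 + Z = 41 + 1, so Z = 41.
Z = 41 is niobium, so the species is ^91_41 Nb.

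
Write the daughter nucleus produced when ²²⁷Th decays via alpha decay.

Ra-223

Alpha decay: mass number changes by -4, atomic number by -2.
A: 227 − 4 = 223; Z: 90 − 2 = 88.
Z = 88 is radium, so the daughter is ²²³Ra.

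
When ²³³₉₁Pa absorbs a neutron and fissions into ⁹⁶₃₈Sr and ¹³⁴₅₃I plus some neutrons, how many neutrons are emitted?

Conserve mass number: 234 = 96 + 134 + k, so k = 234 − 230 = 4.
Check atomic number: 91 = 38 + 53 + 0 = 91. ✓

4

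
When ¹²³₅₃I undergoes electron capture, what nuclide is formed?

Te-123

Electron capture: mass number changes by +0, atomic number by -1.
A: 123 = 123; Z: 53 − 1 = 52.
Z = 52 is tellurium, so the daughter is ¹²³₅₂Te.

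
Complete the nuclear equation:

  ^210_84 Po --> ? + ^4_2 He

Conserve mass number: 210 = A + 4, so A = 206.
Conserve atomic number: 84 = Z + 2, so Z = 82.
Z = 82 is lead, so the species is ^206_82 Pb.

Pb-206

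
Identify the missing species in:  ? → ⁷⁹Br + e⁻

Conserve mass number: A = 79 + 0, so A = 79.
Conserve atomic number: Z = 35 − 1, so Z = 34.
Z = 34 is selenium, so the species is ⁷⁹Se.

Se-79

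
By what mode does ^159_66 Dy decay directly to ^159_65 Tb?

ΔA = 159 − 159 = 0; ΔZ = 65 − 66 = -1.
A is unchanged and Z drops by 1 — a proton has become a neutron (β⁺ emission or electron capture).

beta-plus decay or electron capture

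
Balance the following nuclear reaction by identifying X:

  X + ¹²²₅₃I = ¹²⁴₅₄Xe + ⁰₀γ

Conserve mass number: A + 122 = 124 + 0, so A = 2.
Conserve atomic number: Z + 53 = 54 + 0, so Z = 1.
A = 2 and Z = 1 is ²₁H — a deuteron.

deuteron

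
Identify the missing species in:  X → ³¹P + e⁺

Conserve mass number: A = 31 + 0, so A = 31.
Conserve atomic number: Z = 15 + 1, so Z = 16.
Z = 16 is sulfur, so the species is ³¹S.

S-31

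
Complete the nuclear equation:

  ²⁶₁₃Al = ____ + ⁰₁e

Conserve mass number: 26 = A + 0, so A = 26.
Conserve atomic number: 13 = Z + 1, so Z = 12.
Z = 12 is magnesium, so the species is ²⁶₁₂Mg.

Mg-26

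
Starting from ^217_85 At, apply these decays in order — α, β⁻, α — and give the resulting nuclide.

Start: (A, Z) = (217, 85).
After α: (213, 83).
After β⁻: (213, 84).
After α: (209, 82).
Z = 82 is lead.

Pb-209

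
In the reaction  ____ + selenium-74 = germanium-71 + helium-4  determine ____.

Conserve mass number: A + 74 = 71 + 4, so A = 1.
Conserve atomic number: Z + 34 = 32 + 2, so Z = 0.
A = 1 and Z = 0 is neutron — a neutron.

neutron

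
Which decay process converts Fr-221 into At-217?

ΔA = 217 − 221 = -4; ΔZ = 85 − 87 = -2.
A drops by 4 and Z drops by 2 — the signature of alpha emission.

alpha decay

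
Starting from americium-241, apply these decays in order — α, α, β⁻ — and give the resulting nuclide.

U-233

Start: (A, Z) = (241, 95).
After α: (237, 93).
After α: (233, 91).
After β⁻: (233, 92).
Z = 92 is uranium.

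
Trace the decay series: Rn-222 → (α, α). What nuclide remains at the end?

Pb-214

Start: (A, Z) = (222, 86).
After α: (218, 84).
After α: (214, 82).
Z = 82 is lead.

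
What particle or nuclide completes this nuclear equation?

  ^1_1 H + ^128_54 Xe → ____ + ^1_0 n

Cs-128

Conserve mass number: 1 + 128 = A + 1, so A = 128.
Conserve atomic number: 1 + 54 = Z + 0, so Z = 55.
Z = 55 is caesium, so the species is ^128_55 Cs.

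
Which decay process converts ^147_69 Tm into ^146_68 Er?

ΔA = 146 − 147 = -1; ΔZ = 68 − 69 = -1.
A drops by 1 and Z drops by 1 — a proton was emitted.

proton emission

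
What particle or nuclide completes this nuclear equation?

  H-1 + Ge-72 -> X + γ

Conserve mass number: 1 + 72 = A + 0, so A = 73.
Conserve atomic number: 1 + 32 = Z + 0, so Z = 33.
Z = 33 is arsenic, so the species is As-73.

As-73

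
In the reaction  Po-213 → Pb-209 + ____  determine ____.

alpha particle

Conserve mass number: 213 = 209 + A, so A = 4.
Conserve atomic number: 84 = 82 + Z, so Z = 2.
A = 4 and Z = 2 is He-4 — an alpha particle.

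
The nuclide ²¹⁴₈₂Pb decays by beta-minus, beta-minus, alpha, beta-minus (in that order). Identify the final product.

Bi-210

Start: (A, Z) = (214, 82).
After β⁻: (214, 83).
After β⁻: (214, 84).
After α: (210, 82).
After β⁻: (210, 83).
Z = 83 is bismuth.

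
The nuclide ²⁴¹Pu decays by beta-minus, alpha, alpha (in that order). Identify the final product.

Pa-233

Start: (A, Z) = (241, 94).
After β⁻: (241, 95).
After α: (237, 93).
After α: (233, 91).
Z = 91 is protactinium.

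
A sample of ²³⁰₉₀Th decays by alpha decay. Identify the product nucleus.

Alpha decay: mass number changes by -4, atomic number by -2.
A: 230 − 4 = 226; Z: 90 − 2 = 88.
Z = 88 is radium, so the daughter is ²²⁶₈₈Ra.

Ra-226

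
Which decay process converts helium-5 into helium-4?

ΔA = 4 − 5 = -1; ΔZ = 2 − 2 = +0.
A drops by 1 with Z unchanged — a neutron was emitted.

neutron emission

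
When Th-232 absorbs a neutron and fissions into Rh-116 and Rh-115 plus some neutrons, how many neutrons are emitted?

2

Conserve mass number: 233 = 116 + 115 + k, so k = 233 − 231 = 2.
Check atomic number: 90 = 45 + 45 + 0 = 90. ✓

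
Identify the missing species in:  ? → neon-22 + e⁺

Na-22

Conserve mass number: A = 22 + 0, so A = 22.
Conserve atomic number: Z = 10 + 1, so Z = 11.
Z = 11 is sodium, so the species is sodium-22.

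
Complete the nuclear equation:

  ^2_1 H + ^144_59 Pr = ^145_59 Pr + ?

Conserve mass number: 2 + 144 = 145 + A, so A = 1.
Conserve atomic number: 1 + 59 = 59 + Z, so Z = 1.
A = 1 and Z = 1 is ^1_1 H — a proton.

proton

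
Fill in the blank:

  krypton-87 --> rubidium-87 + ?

beta-minus particle

Conserve mass number: 87 = 87 + A, so A = 0.
Conserve atomic number: 36 = 37 + Z, so Z = -1.
A = 0 and Z = -1 is e⁻ — a beta-minus particle.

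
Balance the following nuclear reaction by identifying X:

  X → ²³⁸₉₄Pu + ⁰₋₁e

Conserve mass number: A = 238 + 0, so A = 238.
Conserve atomic number: Z = 94 − 1, so Z = 93.
Z = 93 is neptunium, so the species is ²³⁸₉₃Np.

Np-238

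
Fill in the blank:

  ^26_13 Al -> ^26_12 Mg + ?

Conserve mass number: 26 = 26 + A, so A = 0.
Conserve atomic number: 13 = 12 + Z, so Z = 1.
A = 0 and Z = 1 is ^0_1 e — a positron.

positron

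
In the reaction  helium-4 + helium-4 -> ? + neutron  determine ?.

Be-7

Conserve mass number: 4 + 4 = A + 1, so A = 7.
Conserve atomic number: 2 + 2 = Z + 0, so Z = 4.
Z = 4 is beryllium, so the species is beryllium-7.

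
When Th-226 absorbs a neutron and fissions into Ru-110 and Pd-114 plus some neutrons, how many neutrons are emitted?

Conserve mass number: 227 = 110 + 114 + k, so k = 227 − 224 = 3.
Check atomic number: 90 = 44 + 46 + 0 = 90. ✓

3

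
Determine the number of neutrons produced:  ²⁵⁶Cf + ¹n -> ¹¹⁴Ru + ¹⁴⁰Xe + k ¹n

3

Conserve mass number: 257 = 114 + 140 + k, so k = 257 − 254 = 3.
Check atomic number: 98 = 44 + 54 + 0 = 98. ✓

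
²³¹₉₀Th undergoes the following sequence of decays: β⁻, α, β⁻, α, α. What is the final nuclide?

Start: (A, Z) = (231, 90).
After β⁻: (231, 91).
After α: (227, 89).
After β⁻: (227, 90).
After α: (223, 88).
After α: (219, 86).
Z = 86 is radon.

Rn-219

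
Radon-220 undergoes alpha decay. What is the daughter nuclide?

Po-216

Alpha decay: mass number changes by -4, atomic number by -2.
A: 220 − 4 = 216; Z: 86 − 2 = 84.
Z = 84 is polonium, so the daughter is polonium-216.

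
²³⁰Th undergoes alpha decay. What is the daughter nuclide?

Ra-226

Alpha decay: mass number changes by -4, atomic number by -2.
A: 230 − 4 = 226; Z: 90 − 2 = 88.
Z = 88 is radium, so the daughter is ²²⁶Ra.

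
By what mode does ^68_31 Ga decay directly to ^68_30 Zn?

beta-plus decay or electron capture

ΔA = 68 − 68 = 0; ΔZ = 30 − 31 = -1.
A is unchanged and Z drops by 1 — a proton has become a neutron (β⁺ emission or electron capture).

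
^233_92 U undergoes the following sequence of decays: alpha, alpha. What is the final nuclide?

Start: (A, Z) = (233, 92).
After α: (229, 90).
After α: (225, 88).
Z = 88 is radium.

Ra-225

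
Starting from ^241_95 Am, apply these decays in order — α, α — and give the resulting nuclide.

Start: (A, Z) = (241, 95).
After α: (237, 93).
After α: (233, 91).
Z = 91 is protactinium.

Pa-233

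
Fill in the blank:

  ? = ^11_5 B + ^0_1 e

C-11

Conserve mass number: A = 11 + 0, so A = 11.
Conserve atomic number: Z = 5 + 1, so Z = 6.
Z = 6 is carbon, so the species is ^11_6 C.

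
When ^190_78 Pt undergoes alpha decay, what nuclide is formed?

Alpha decay: mass number changes by -4, atomic number by -2.
A: 190 − 4 = 186; Z: 78 − 2 = 76.
Z = 76 is osmium, so the daughter is ^186_76 Os.

Os-186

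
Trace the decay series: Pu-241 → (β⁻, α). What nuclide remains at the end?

Np-237

Start: (A, Z) = (241, 94).
After β⁻: (241, 95).
After α: (237, 93).
Z = 93 is neptunium.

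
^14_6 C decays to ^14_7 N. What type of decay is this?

ΔA = 14 − 14 = 0; ΔZ = 7 − 6 = +1.
A is unchanged and Z rises by 1 — a neutron has become a proton (β⁻ decay).

beta-minus decay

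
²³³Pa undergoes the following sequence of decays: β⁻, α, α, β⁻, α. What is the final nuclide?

Fr-221

Start: (A, Z) = (233, 91).
After β⁻: (233, 92).
After α: (229, 90).
After α: (225, 88).
After β⁻: (225, 89).
After α: (221, 87).
Z = 87 is francium.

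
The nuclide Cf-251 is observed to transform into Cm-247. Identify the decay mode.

alpha decay

ΔA = 247 − 251 = -4; ΔZ = 96 − 98 = -2.
A drops by 4 and Z drops by 2 — the signature of alpha emission.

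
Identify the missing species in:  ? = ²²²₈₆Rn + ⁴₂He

Conserve mass number: A = 222 + 4, so A = 226.
Conserve atomic number: Z = 86 + 2, so Z = 88.
Z = 88 is radium, so the species is ²²⁶₈₈Ra.

Ra-226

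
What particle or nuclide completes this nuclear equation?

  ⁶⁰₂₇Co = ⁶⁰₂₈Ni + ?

beta-minus particle

Conserve mass number: 60 = 60 + A, so A = 0.
Conserve atomic number: 27 = 28 + Z, so Z = -1.
A = 0 and Z = -1 is ⁰₋₁e — a beta-minus particle.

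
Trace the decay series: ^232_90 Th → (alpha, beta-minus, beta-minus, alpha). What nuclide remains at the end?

Start: (A, Z) = (232, 90).
After α: (228, 88).
After β⁻: (228, 89).
After β⁻: (228, 90).
After α: (224, 88).
Z = 88 is radium.

Ra-224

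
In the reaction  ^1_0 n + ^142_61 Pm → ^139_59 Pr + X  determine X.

alpha particle

Conserve mass number: 1 + 142 = 139 + A, so A = 4.
Conserve atomic number: 0 + 61 = 59 + Z, so Z = 2.
A = 4 and Z = 2 is ^4_2 He — an alpha particle.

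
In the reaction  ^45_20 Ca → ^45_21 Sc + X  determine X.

Conserve mass number: 45 = 45 + A, so A = 0.
Conserve atomic number: 20 = 21 + Z, so Z = -1.
A = 0 and Z = -1 is ^0_-1 e — a beta-minus particle.

beta-minus particle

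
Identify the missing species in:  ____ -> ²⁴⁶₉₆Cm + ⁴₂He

Conserve mass number: A = 246 + 4, so A = 250.
Conserve atomic number: Z = 96 + 2, so Z = 98.
Z = 98 is californium, so the species is ²⁵⁰₉₈Cf.

Cf-250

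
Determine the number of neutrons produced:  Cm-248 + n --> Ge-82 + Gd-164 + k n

3

Conserve mass number: 249 = 82 + 164 + k, so k = 249 − 246 = 3.
Check atomic number: 96 = 32 + 64 + 0 = 96. ✓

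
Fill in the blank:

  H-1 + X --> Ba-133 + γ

Conserve mass number: 1 + A = 133 + 0, so A = 132.
Conserve atomic number: 1 + Z = 56 + 0, so Z = 55.
Z = 55 is caesium, so the species is Cs-132.

Cs-132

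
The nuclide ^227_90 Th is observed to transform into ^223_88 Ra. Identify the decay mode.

ΔA = 223 − 227 = -4; ΔZ = 88 − 90 = -2.
A drops by 4 and Z drops by 2 — the signature of alpha emission.

alpha decay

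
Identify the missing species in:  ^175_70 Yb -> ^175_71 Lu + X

Conserve mass number: 175 = 175 + A, so A = 0.
Conserve atomic number: 70 = 71 + Z, so Z = -1.
A = 0 and Z = -1 is ^0_-1 e — a beta-minus particle.

beta-minus particle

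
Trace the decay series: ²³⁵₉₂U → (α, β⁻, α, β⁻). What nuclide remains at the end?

Start: (A, Z) = (235, 92).
After α: (231, 90).
After β⁻: (231, 91).
After α: (227, 89).
After β⁻: (227, 90).
Z = 90 is thorium.

Th-227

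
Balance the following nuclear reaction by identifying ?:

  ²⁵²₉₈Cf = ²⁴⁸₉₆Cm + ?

alpha particle

Conserve mass number: 252 = 248 + A, so A = 4.
Conserve atomic number: 98 = 96 + Z, so Z = 2.
A = 4 and Z = 2 is ⁴₂He — an alpha particle.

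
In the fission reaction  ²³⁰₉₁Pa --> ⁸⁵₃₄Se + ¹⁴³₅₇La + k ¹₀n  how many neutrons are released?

2

Conserve mass number: 230 = 85 + 143 + k, so k = 230 − 228 = 2.
Check atomic number: 91 = 34 + 57 + 0 = 91. ✓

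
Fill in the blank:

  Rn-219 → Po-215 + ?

alpha particle

Conserve mass number: 219 = 215 + A, so A = 4.
Conserve atomic number: 86 = 84 + Z, so Z = 2.
A = 4 and Z = 2 is He-4 — an alpha particle.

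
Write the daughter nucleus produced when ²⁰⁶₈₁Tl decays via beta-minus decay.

Pb-206

Beta-minus decay: mass number changes by +0, atomic number by +1.
A: 206 = 206; Z: 81 + 1 = 82.
Z = 82 is lead, so the daughter is ²⁰⁶₈₂Pb.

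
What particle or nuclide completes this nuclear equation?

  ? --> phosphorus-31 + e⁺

Conserve mass number: A = 31 + 0, so A = 31.
Conserve atomic number: Z = 15 + 1, so Z = 16.
Z = 16 is sulfur, so the species is sulfur-31.

S-31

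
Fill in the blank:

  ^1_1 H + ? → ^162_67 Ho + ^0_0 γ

Dy-161

Conserve mass number: 1 + A = 162 + 0, so A = 161.
Conserve atomic number: 1 + Z = 67 + 0, so Z = 66.
Z = 66 is dysprosium, so the species is ^161_66 Dy.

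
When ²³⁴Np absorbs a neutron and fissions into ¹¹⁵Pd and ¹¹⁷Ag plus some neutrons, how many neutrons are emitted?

Conserve mass number: 235 = 115 + 117 + k, so k = 235 − 232 = 3.
Check atomic number: 93 = 46 + 47 + 0 = 93. ✓

3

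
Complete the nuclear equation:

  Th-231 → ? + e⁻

Conserve mass number: 231 = A + 0, so A = 231.
Conserve atomic number: 90 = Z − 1, so Z = 91.
Z = 91 is protactinium, so the species is Pa-231.

Pa-231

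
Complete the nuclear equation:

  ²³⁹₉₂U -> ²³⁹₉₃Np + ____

Conserve mass number: 239 = 239 + A, so A = 0.
Conserve atomic number: 92 = 93 + Z, so Z = -1.
A = 0 and Z = -1 is ⁰₋₁e — a beta-minus particle.

beta-minus particle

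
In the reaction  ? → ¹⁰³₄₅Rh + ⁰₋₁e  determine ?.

Ru-103

Conserve mass number: A = 103 + 0, so A = 103.
Conserve atomic number: Z = 45 − 1, so Z = 44.
Z = 44 is ruthenium, so the species is ¹⁰³₄₄Ru.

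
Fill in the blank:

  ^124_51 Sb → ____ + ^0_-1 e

Te-124

Conserve mass number: 124 = A + 0, so A = 124.
Conserve atomic number: 51 = Z − 1, so Z = 52.
Z = 52 is tellurium, so the species is ^124_52 Te.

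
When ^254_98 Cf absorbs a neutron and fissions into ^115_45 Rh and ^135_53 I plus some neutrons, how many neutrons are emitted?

Conserve mass number: 255 = 115 + 135 + k, so k = 255 − 250 = 5.
Check atomic number: 98 = 45 + 53 + 0 = 98. ✓

5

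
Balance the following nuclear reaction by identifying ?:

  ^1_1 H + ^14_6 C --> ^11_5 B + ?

Conserve mass number: 1 + 14 = 11 + A, so A = 4.
Conserve atomic number: 1 + 6 = 5 + Z, so Z = 2.
A = 4 and Z = 2 is ^4_2 He — an alpha particle.

alpha particle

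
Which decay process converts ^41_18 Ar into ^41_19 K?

ΔA = 41 − 41 = 0; ΔZ = 19 − 18 = +1.
A is unchanged and Z rises by 1 — a neutron has become a proton (β⁻ decay).

beta-minus decay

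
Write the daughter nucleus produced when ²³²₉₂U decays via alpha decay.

Alpha decay: mass number changes by -4, atomic number by -2.
A: 232 − 4 = 228; Z: 92 − 2 = 90.
Z = 90 is thorium, so the daughter is ²²⁸₉₀Th.

Th-228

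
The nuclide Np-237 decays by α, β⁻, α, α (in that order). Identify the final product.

Ra-225

Start: (A, Z) = (237, 93).
After α: (233, 91).
After β⁻: (233, 92).
After α: (229, 90).
After α: (225, 88).
Z = 88 is radium.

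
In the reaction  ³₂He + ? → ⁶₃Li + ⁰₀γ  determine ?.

triton

Conserve mass number: 3 + A = 6 + 0, so A = 3.
Conserve atomic number: 2 + Z = 3 + 0, so Z = 1.
A = 3 and Z = 1 is ³₁H — a triton.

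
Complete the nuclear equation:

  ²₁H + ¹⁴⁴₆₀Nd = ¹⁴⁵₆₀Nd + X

Conserve mass number: 2 + 144 = 145 + A, so A = 1.
Conserve atomic number: 1 + 60 = 60 + Z, so Z = 1.
A = 1 and Z = 1 is ¹₁H — a proton.

proton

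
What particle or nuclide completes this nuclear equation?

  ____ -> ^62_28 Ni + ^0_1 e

Cu-62

Conserve mass number: A = 62 + 0, so A = 62.
Conserve atomic number: Z = 28 + 1, so Z = 29.
Z = 29 is copper, so the species is ^62_29 Cu.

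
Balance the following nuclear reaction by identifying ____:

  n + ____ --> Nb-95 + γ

Conserve mass number: 1 + A = 95 + 0, so A = 94.
Conserve atomic number: 0 + Z = 41 + 0, so Z = 41.
Z = 41 is niobium, so the species is Nb-94.

Nb-94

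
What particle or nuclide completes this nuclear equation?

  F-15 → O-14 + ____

proton

Conserve mass number: 15 = 14 + A, so A = 1.
Conserve atomic number: 9 = 8 + Z, so Z = 1.
A = 1 and Z = 1 is H-1 — a proton.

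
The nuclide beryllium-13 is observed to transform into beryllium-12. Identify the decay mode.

neutron emission

ΔA = 12 − 13 = -1; ΔZ = 4 − 4 = +0.
A drops by 1 with Z unchanged — a neutron was emitted.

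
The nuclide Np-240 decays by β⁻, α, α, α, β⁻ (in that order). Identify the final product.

Start: (A, Z) = (240, 93).
After β⁻: (240, 94).
After α: (236, 92).
After α: (232, 90).
After α: (228, 88).
After β⁻: (228, 89).
Z = 89 is actinium.

Ac-228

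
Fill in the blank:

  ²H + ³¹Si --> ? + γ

Conserve mass number: 2 + 31 = A + 0, so A = 33.
Conserve atomic number: 1 + 14 = Z + 0, so Z = 15.
Z = 15 is phosphorus, so the species is ³³P.

P-33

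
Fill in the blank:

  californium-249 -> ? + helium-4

Conserve mass number: 249 = A + 4, so A = 245.
Conserve atomic number: 98 = Z + 2, so Z = 96.
Z = 96 is curium, so the species is curium-245.

Cm-245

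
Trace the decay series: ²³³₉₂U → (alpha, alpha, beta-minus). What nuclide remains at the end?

Start: (A, Z) = (233, 92).
After α: (229, 90).
After α: (225, 88).
After β⁻: (225, 89).
Z = 89 is actinium.

Ac-225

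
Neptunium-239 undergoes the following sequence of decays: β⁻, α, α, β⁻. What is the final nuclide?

Start: (A, Z) = (239, 93).
After β⁻: (239, 94).
After α: (235, 92).
After α: (231, 90).
After β⁻: (231, 91).
Z = 91 is protactinium.

Pa-231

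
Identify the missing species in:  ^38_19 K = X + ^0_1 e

Conserve mass number: 38 = A + 0, so A = 38.
Conserve atomic number: 19 = Z + 1, so Z = 18.
Z = 18 is argon, so the species is ^38_18 Ar.

Ar-38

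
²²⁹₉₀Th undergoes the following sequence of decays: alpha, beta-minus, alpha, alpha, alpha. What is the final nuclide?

Bi-213

Start: (A, Z) = (229, 90).
After α: (225, 88).
After β⁻: (225, 89).
After α: (221, 87).
After α: (217, 85).
After α: (213, 83).
Z = 83 is bismuth.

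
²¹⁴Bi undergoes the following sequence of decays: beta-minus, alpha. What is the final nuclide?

Start: (A, Z) = (214, 83).
After β⁻: (214, 84).
After α: (210, 82).
Z = 82 is lead.

Pb-210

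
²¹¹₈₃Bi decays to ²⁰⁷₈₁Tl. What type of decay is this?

ΔA = 207 − 211 = -4; ΔZ = 81 − 83 = -2.
A drops by 4 and Z drops by 2 — the signature of alpha emission.

alpha decay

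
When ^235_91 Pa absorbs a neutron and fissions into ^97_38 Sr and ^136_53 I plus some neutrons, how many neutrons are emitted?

Conserve mass number: 236 = 97 + 136 + k, so k = 236 − 233 = 3.
Check atomic number: 91 = 38 + 53 + 0 = 91. ✓

3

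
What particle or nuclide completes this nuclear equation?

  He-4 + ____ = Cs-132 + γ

I-128

Conserve mass number: 4 + A = 132 + 0, so A = 128.
Conserve atomic number: 2 + Z = 55 + 0, so Z = 53.
Z = 53 is iodine, so the species is I-128.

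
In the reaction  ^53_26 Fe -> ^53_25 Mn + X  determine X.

positron

Conserve mass number: 53 = 53 + A, so A = 0.
Conserve atomic number: 26 = 25 + Z, so Z = 1.
A = 0 and Z = 1 is ^0_1 e — a positron.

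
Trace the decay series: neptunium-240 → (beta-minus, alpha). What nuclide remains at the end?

U-236

Start: (A, Z) = (240, 93).
After β⁻: (240, 94).
After α: (236, 92).
Z = 92 is uranium.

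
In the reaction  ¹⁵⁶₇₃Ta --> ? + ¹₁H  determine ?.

Conserve mass number: 156 = A + 1, so A = 155.
Conserve atomic number: 73 = Z + 1, so Z = 72.
Z = 72 is hafnium, so the species is ¹⁵⁵₇₂Hf.

Hf-155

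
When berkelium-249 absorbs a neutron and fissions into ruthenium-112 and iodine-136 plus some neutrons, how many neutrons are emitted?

2

Conserve mass number: 250 = 112 + 136 + k, so k = 250 − 248 = 2.
Check atomic number: 97 = 44 + 53 + 0 = 97. ✓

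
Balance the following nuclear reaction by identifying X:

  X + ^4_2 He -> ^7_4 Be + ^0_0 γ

He-3

Conserve mass number: A + 4 = 7 + 0, so A = 3.
Conserve atomic number: Z + 2 = 4 + 0, so Z = 2.
Z = 2 is helium, so the species is ^3_2 He.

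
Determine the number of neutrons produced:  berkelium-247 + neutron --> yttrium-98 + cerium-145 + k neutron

Conserve mass number: 248 = 98 + 145 + k, so k = 248 − 243 = 5.
Check atomic number: 97 = 39 + 58 + 0 = 97. ✓

5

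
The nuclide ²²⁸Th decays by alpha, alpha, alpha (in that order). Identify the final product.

Start: (A, Z) = (228, 90).
After α: (224, 88).
After α: (220, 86).
After α: (216, 84).
Z = 84 is polonium.

Po-216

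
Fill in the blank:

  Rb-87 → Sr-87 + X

beta-minus particle

Conserve mass number: 87 = 87 + A, so A = 0.
Conserve atomic number: 37 = 38 + Z, so Z = -1.
A = 0 and Z = -1 is e⁻ — a beta-minus particle.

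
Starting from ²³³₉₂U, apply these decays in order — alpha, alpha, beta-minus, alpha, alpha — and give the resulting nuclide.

Start: (A, Z) = (233, 92).
After α: (229, 90).
After α: (225, 88).
After β⁻: (225, 89).
After α: (221, 87).
After α: (217, 85).
Z = 85 is astatine.

At-217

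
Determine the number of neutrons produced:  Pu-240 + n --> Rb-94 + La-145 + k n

Conserve mass number: 241 = 94 + 145 + k, so k = 241 − 239 = 2.
Check atomic number: 94 = 37 + 57 + 0 = 94. ✓

2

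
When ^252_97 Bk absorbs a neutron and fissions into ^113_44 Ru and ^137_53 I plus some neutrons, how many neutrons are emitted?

3

Conserve mass number: 253 = 113 + 137 + k, so k = 253 − 250 = 3.
Check atomic number: 97 = 44 + 53 + 0 = 97. ✓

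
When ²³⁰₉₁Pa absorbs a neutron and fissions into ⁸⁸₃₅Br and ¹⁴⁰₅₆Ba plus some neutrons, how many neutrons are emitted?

Conserve mass number: 231 = 88 + 140 + k, so k = 231 − 228 = 3.
Check atomic number: 91 = 35 + 56 + 0 = 91. ✓

3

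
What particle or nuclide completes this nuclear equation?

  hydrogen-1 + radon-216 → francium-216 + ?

neutron

Conserve mass number: 1 + 216 = 216 + A, so A = 1.
Conserve atomic number: 1 + 86 = 87 + Z, so Z = 0.
A = 1 and Z = 0 is neutron — a neutron.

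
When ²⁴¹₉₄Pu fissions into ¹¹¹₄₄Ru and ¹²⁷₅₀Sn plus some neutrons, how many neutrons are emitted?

Conserve mass number: 241 = 111 + 127 + k, so k = 241 − 238 = 3.
Check atomic number: 94 = 44 + 50 + 0 = 94. ✓

3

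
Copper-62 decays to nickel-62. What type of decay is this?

ΔA = 62 − 62 = 0; ΔZ = 28 − 29 = -1.
A is unchanged and Z drops by 1 — a proton has become a neutron (β⁺ emission or electron capture).

beta-plus decay or electron capture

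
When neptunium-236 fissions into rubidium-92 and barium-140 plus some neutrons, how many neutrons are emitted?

4

Conserve mass number: 236 = 92 + 140 + k, so k = 236 − 232 = 4.
Check atomic number: 93 = 37 + 56 + 0 = 93. ✓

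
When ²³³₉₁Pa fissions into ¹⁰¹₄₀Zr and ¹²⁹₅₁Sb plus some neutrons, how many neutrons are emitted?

3

Conserve mass number: 233 = 101 + 129 + k, so k = 233 − 230 = 3.
Check atomic number: 91 = 40 + 51 + 0 = 91. ✓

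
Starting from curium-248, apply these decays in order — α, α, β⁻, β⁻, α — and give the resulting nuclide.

Start: (A, Z) = (248, 96).
After α: (244, 94).
After α: (240, 92).
After β⁻: (240, 93).
After β⁻: (240, 94).
After α: (236, 92).
Z = 92 is uranium.

U-236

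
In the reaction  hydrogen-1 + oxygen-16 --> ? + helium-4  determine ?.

Conserve mass number: 1 + 16 = A + 4, so A = 13.
Conserve atomic number: 1 + 8 = Z + 2, so Z = 7.
Z = 7 is nitrogen, so the species is nitrogen-13.

N-13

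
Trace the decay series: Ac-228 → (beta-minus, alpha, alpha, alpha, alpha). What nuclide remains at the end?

Start: (A, Z) = (228, 89).
After β⁻: (228, 90).
After α: (224, 88).
After α: (220, 86).
After α: (216, 84).
After α: (212, 82).
Z = 82 is lead.

Pb-212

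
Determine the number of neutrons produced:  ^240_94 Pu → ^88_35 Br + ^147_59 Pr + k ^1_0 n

Conserve mass number: 240 = 88 + 147 + k, so k = 240 − 235 = 5.
Check atomic number: 94 = 35 + 59 + 0 = 94. ✓

5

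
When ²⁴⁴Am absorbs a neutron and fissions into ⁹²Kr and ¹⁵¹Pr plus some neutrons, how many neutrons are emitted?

Conserve mass number: 245 = 92 + 151 + k, so k = 245 − 243 = 2.
Check atomic number: 95 = 36 + 59 + 0 = 95. ✓

2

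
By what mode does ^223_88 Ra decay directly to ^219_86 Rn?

alpha decay

ΔA = 219 − 223 = -4; ΔZ = 86 − 88 = -2.
A drops by 4 and Z drops by 2 — the signature of alpha emission.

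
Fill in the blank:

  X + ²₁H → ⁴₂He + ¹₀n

Conserve mass number: A + 2 = 4 + 1, so A = 3.
Conserve atomic number: Z + 1 = 2 + 0, so Z = 1.
A = 3 and Z = 1 is ³₁H — a triton.

triton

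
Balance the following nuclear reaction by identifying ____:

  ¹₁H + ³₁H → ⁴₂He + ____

Conserve mass number: 1 + 3 = 4 + A, so A = 0.
Conserve atomic number: 1 + 1 = 2 + Z, so Z = 0.
A = 0 and Z = 0 is ⁰₀γ — a gamma ray.

gamma ray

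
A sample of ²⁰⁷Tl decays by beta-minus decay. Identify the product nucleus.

Pb-207

Beta-minus decay: mass number changes by +0, atomic number by +1.
A: 207 = 207; Z: 81 + 1 = 82.
Z = 82 is lead, so the daughter is ²⁰⁷Pb.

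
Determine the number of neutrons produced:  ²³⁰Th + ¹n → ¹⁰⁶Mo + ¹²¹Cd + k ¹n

4

Conserve mass number: 231 = 106 + 121 + k, so k = 231 − 227 = 4.
Check atomic number: 90 = 42 + 48 + 0 = 90. ✓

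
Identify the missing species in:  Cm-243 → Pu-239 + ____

alpha particle

Conserve mass number: 243 = 239 + A, so A = 4.
Conserve atomic number: 96 = 94 + Z, so Z = 2.
A = 4 and Z = 2 is He-4 — an alpha particle.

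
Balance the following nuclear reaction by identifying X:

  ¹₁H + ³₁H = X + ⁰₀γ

He-4

Conserve mass number: 1 + 3 = A + 0, so A = 4.
Conserve atomic number: 1 + 1 = Z + 0, so Z = 2.
A = 4 and Z = 2 is ⁴₂He — an alpha particle.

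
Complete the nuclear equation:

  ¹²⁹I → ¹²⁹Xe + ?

Conserve mass number: 129 = 129 + A, so A = 0.
Conserve atomic number: 53 = 54 + Z, so Z = -1.
A = 0 and Z = -1 is e⁻ — a beta-minus particle.

beta-minus particle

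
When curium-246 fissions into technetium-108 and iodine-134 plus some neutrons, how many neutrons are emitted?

Conserve mass number: 246 = 108 + 134 + k, so k = 246 − 242 = 4.
Check atomic number: 96 = 43 + 53 + 0 = 96. ✓

4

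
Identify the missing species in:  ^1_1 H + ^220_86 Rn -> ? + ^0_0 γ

Conserve mass number: 1 + 220 = A + 0, so A = 221.
Conserve atomic number: 1 + 86 = Z + 0, so Z = 87.
Z = 87 is francium, so the species is ^221_87 Fr.

Fr-221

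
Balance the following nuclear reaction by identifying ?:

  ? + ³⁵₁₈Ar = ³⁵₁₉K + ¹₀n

proton

Conserve mass number: A + 35 = 35 + 1, so A = 1.
Conserve atomic number: Z + 18 = 19 + 0, so Z = 1.
A = 1 and Z = 1 is ¹₁H — a proton.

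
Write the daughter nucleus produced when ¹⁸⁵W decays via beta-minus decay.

Beta-minus decay: mass number changes by +0, atomic number by +1.
A: 185 = 185; Z: 74 + 1 = 75.
Z = 75 is rhenium, so the daughter is ¹⁸⁵Re.

Re-185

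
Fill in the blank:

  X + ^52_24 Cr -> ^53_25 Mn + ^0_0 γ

Conserve mass number: A + 52 = 53 + 0, so A = 1.
Conserve atomic number: Z + 24 = 25 + 0, so Z = 1.
A = 1 and Z = 1 is ^1_1 H — a proton.

proton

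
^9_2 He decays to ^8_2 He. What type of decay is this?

neutron emission

ΔA = 8 − 9 = -1; ΔZ = 2 − 2 = +0.
A drops by 1 with Z unchanged — a neutron was emitted.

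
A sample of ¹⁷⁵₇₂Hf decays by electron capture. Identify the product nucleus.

Electron capture: mass number changes by +0, atomic number by -1.
A: 175 = 175; Z: 72 − 1 = 71.
Z = 71 is lutetium, so the daughter is ¹⁷⁵₇₁Lu.

Lu-175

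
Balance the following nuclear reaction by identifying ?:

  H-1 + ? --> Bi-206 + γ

Pb-205

Conserve mass number: 1 + A = 206 + 0, so A = 205.
Conserve atomic number: 1 + Z = 83 + 0, so Z = 82.
Z = 82 is lead, so the species is Pb-205.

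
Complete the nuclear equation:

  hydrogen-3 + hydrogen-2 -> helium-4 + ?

neutron

Conserve mass number: 3 + 2 = 4 + A, so A = 1.
Conserve atomic number: 1 + 1 = 2 + Z, so Z = 0.
A = 1 and Z = 0 is neutron — a neutron.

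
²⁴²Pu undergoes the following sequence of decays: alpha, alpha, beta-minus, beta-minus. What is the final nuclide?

Start: (A, Z) = (242, 94).
After α: (238, 92).
After α: (234, 90).
After β⁻: (234, 91).
After β⁻: (234, 92).
Z = 92 is uranium.

U-234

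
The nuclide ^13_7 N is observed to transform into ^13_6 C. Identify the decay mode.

beta-plus decay or electron capture

ΔA = 13 − 13 = 0; ΔZ = 6 − 7 = -1.
A is unchanged and Z drops by 1 — a proton has become a neutron (β⁺ emission or electron capture).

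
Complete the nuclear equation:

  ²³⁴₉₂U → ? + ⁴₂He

Th-230

Conserve mass number: 234 = A + 4, so A = 230.
Conserve atomic number: 92 = Z + 2, so Z = 90.
Z = 90 is thorium, so the species is ²³⁰₉₀Th.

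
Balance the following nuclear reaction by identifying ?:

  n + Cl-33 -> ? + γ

Conserve mass number: 1 + 33 = A + 0, so A = 34.
Conserve atomic number: 0 + 17 = Z + 0, so Z = 17.
Z = 17 is chlorine, so the species is Cl-34.

Cl-34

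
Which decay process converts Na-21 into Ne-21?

beta-plus decay or electron capture

ΔA = 21 − 21 = 0; ΔZ = 10 − 11 = -1.
A is unchanged and Z drops by 1 — a proton has become a neutron (β⁺ emission or electron capture).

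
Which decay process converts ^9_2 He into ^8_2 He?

neutron emission

ΔA = 8 − 9 = -1; ΔZ = 2 − 2 = +0.
A drops by 1 with Z unchanged — a neutron was emitted.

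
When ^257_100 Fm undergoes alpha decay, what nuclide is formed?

Cf-253

Alpha decay: mass number changes by -4, atomic number by -2.
A: 257 − 4 = 253; Z: 100 − 2 = 98.
Z = 98 is californium, so the daughter is ^253_98 Cf.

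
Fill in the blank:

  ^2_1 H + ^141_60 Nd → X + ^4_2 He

Pr-139

Conserve mass number: 2 + 141 = A + 4, so A = 139.
Conserve atomic number: 1 + 60 = Z + 2, so Z = 59.
Z = 59 is praseodymium, so the species is ^139_59 Pr.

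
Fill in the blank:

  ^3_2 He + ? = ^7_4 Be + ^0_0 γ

Conserve mass number: 3 + A = 7 + 0, so A = 4.
Conserve atomic number: 2 + Z = 4 + 0, so Z = 2.
A = 4 and Z = 2 is ^4_2 He — an alpha particle.

alpha particle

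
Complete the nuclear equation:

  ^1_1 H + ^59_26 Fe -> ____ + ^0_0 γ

Conserve mass number: 1 + 59 = A + 0, so A = 60.
Conserve atomic number: 1 + 26 = Z + 0, so Z = 27.
Z = 27 is cobalt, so the species is ^60_27 Co.

Co-60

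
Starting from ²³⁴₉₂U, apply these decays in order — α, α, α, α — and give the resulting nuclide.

Start: (A, Z) = (234, 92).
After α: (230, 90).
After α: (226, 88).
After α: (222, 86).
After α: (218, 84).
Z = 84 is polonium.

Po-218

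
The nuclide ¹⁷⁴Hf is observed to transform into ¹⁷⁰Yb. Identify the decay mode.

alpha decay

ΔA = 170 − 174 = -4; ΔZ = 70 − 72 = -2.
A drops by 4 and Z drops by 2 — the signature of alpha emission.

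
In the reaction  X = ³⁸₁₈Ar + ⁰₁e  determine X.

K-38

Conserve mass number: A = 38 + 0, so A = 38.
Conserve atomic number: Z = 18 + 1, so Z = 19.
Z = 19 is potassium, so the species is ³⁸₁₉K.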